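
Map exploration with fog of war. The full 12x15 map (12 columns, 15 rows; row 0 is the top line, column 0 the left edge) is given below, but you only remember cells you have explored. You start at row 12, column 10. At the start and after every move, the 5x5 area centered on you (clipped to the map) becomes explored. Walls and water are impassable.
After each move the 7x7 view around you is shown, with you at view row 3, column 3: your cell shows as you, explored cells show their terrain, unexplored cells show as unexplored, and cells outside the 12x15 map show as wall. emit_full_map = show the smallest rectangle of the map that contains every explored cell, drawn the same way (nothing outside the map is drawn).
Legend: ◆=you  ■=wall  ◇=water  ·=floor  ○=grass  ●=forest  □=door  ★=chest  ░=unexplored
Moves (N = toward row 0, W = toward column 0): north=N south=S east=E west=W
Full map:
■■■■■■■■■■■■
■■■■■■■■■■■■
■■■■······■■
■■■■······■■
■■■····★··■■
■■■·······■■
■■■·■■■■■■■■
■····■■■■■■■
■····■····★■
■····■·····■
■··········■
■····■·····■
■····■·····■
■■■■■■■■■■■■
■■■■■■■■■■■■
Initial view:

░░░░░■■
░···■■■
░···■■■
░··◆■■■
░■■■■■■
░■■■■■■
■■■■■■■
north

░░░░░■■
░···■■■
░···■■■
░··◆■■■
░···■■■
░■■■■■■
░■■■■■■

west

░░░░░░■
░····■■
░····■■
░··◆·■■
░····■■
░■■■■■■
░░■■■■■

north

░░░░░░■
░···★■■
░····■■
░··◆·■■
░····■■
░····■■
░■■■■■■

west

░░░░░░░
░····★■
░·····■
░··◆··■
░·····■
░·····■
░░■■■■■

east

░░░░░░■
····★■■
·····■■
···◆·■■
·····■■
·····■■
░■■■■■■

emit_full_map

····★■
·····■
···◆·■
·····■
·····■
░■■■■■
░░■■■■

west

░░░░░░░
░····★■
░·····■
░··◆··■
░·····■
░·····■
░░■■■■■

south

░····★■
░·····■
░·····■
░··◆··■
░·····■
░■■■■■■
░░░■■■■

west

░░····★
░■·····
░······
░■·◆···
░■·····
░■■■■■■
░░░░■■■

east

░····★■
■·····■
······■
■··◆··■
■·····■
■■■■■■■
░░░■■■■

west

░░····★
░■·····
░······
░■·◆···
░■·····
░■■■■■■
░░░░■■■

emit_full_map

░····★■
■·····■
······■
■·◆···■
■·····■
■■■■■■■
░░░■■■■

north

░░░░░░░
░■····★
░■·····
░··◆···
░■·····
░■·····
░■■■■■■

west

░░░░░░░
░·■····
░·■····
░··◆···
░·■····
░·■····
░░■■■■■

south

░·■····
░·■····
░······
░·■◆···
░·■····
░■■■■■■
░░░░░■■

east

·■····★
·■·····
·······
·■·◆···
·■·····
■■■■■■■
░░░░■■■

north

░░░░░░░
·■····★
·■·····
···◆···
·■·····
·■·····
■■■■■■■

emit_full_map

·■····★■
·■·····■
···◆···■
·■·····■
·■·····■
■■■■■■■■
░░░░■■■■


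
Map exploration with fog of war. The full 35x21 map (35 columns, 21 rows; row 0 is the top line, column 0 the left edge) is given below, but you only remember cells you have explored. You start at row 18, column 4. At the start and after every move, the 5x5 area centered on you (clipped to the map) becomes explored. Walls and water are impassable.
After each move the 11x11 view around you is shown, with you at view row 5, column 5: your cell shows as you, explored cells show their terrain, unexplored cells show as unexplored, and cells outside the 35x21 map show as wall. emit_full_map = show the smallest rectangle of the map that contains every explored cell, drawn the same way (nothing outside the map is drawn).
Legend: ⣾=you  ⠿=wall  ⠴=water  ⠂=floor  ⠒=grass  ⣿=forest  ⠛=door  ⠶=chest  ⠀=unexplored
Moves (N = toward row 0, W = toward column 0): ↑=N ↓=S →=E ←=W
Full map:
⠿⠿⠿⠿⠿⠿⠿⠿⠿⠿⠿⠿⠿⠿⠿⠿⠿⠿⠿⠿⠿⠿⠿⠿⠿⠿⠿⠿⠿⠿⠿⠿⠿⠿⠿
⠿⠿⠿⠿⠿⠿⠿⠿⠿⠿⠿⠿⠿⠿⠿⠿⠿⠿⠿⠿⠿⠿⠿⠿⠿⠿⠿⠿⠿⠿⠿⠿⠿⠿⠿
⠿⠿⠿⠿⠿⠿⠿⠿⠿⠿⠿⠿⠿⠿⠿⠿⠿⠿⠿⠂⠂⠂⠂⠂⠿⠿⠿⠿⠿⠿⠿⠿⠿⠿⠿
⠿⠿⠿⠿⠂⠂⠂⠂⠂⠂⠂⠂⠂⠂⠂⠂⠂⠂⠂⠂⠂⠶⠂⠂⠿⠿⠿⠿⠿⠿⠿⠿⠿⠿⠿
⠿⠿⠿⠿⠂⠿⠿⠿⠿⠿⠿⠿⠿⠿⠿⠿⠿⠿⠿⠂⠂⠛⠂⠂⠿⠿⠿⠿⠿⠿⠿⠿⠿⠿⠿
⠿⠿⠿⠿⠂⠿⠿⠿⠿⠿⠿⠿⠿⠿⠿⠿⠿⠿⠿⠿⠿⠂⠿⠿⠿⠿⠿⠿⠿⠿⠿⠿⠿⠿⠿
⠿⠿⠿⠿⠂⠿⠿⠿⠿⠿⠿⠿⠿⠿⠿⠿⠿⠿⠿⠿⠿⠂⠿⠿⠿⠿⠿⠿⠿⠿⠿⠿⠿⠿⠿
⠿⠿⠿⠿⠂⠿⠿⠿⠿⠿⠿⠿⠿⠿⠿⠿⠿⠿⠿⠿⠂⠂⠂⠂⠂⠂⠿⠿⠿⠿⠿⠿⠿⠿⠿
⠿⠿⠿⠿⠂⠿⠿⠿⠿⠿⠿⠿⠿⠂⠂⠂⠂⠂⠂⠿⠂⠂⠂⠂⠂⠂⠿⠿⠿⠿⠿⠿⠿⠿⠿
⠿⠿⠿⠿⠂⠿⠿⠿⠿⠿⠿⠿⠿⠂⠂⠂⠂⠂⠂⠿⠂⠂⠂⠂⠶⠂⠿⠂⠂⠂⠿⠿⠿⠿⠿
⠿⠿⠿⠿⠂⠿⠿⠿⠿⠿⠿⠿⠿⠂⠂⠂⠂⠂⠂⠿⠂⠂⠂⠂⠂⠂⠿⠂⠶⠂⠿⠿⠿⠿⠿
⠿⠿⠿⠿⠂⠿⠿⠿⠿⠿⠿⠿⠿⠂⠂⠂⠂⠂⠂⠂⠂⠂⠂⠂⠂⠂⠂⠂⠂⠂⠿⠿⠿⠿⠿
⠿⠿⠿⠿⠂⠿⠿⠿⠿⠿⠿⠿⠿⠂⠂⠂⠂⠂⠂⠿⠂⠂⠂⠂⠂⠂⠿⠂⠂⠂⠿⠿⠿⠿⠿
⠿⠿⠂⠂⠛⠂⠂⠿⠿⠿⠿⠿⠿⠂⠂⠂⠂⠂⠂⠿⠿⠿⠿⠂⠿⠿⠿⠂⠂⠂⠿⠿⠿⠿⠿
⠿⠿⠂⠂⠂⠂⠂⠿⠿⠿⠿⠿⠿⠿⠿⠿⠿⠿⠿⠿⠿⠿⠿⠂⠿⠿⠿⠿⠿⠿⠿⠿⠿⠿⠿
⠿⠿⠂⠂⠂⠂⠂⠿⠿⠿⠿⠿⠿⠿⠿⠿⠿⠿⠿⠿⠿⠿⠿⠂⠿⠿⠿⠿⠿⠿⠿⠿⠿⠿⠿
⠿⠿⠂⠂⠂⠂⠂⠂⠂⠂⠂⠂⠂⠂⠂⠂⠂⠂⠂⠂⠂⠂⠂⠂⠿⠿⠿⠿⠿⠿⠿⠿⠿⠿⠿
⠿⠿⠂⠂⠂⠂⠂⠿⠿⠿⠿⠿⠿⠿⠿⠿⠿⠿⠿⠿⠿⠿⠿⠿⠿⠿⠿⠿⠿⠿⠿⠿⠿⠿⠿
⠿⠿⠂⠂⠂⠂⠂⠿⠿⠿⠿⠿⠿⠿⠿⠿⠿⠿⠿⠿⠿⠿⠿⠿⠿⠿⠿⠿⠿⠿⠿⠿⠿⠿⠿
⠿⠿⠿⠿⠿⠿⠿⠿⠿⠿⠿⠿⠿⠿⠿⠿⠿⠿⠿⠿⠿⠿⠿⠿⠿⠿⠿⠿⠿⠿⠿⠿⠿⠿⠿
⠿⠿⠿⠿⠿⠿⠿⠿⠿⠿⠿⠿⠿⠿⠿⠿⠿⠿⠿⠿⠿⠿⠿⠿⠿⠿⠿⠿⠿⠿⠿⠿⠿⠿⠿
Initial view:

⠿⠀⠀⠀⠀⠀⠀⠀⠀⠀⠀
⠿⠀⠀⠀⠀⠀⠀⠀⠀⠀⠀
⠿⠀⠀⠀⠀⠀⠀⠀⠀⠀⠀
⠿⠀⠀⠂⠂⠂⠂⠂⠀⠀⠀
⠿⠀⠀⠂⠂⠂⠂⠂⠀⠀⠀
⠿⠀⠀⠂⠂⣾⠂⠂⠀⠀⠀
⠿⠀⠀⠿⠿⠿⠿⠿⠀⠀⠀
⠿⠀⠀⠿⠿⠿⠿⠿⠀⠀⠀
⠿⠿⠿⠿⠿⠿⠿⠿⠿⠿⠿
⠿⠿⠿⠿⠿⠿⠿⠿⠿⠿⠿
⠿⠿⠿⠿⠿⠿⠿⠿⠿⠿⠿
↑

⠿⠀⠀⠀⠀⠀⠀⠀⠀⠀⠀
⠿⠀⠀⠀⠀⠀⠀⠀⠀⠀⠀
⠿⠀⠀⠀⠀⠀⠀⠀⠀⠀⠀
⠿⠀⠀⠂⠂⠂⠂⠂⠀⠀⠀
⠿⠀⠀⠂⠂⠂⠂⠂⠀⠀⠀
⠿⠀⠀⠂⠂⣾⠂⠂⠀⠀⠀
⠿⠀⠀⠂⠂⠂⠂⠂⠀⠀⠀
⠿⠀⠀⠿⠿⠿⠿⠿⠀⠀⠀
⠿⠀⠀⠿⠿⠿⠿⠿⠀⠀⠀
⠿⠿⠿⠿⠿⠿⠿⠿⠿⠿⠿
⠿⠿⠿⠿⠿⠿⠿⠿⠿⠿⠿

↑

⠿⠀⠀⠀⠀⠀⠀⠀⠀⠀⠀
⠿⠀⠀⠀⠀⠀⠀⠀⠀⠀⠀
⠿⠀⠀⠀⠀⠀⠀⠀⠀⠀⠀
⠿⠀⠀⠂⠂⠂⠂⠂⠀⠀⠀
⠿⠀⠀⠂⠂⠂⠂⠂⠀⠀⠀
⠿⠀⠀⠂⠂⣾⠂⠂⠀⠀⠀
⠿⠀⠀⠂⠂⠂⠂⠂⠀⠀⠀
⠿⠀⠀⠂⠂⠂⠂⠂⠀⠀⠀
⠿⠀⠀⠿⠿⠿⠿⠿⠀⠀⠀
⠿⠀⠀⠿⠿⠿⠿⠿⠀⠀⠀
⠿⠿⠿⠿⠿⠿⠿⠿⠿⠿⠿

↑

⠿⠀⠀⠀⠀⠀⠀⠀⠀⠀⠀
⠿⠀⠀⠀⠀⠀⠀⠀⠀⠀⠀
⠿⠀⠀⠀⠀⠀⠀⠀⠀⠀⠀
⠿⠀⠀⠂⠂⠛⠂⠂⠀⠀⠀
⠿⠀⠀⠂⠂⠂⠂⠂⠀⠀⠀
⠿⠀⠀⠂⠂⣾⠂⠂⠀⠀⠀
⠿⠀⠀⠂⠂⠂⠂⠂⠀⠀⠀
⠿⠀⠀⠂⠂⠂⠂⠂⠀⠀⠀
⠿⠀⠀⠂⠂⠂⠂⠂⠀⠀⠀
⠿⠀⠀⠿⠿⠿⠿⠿⠀⠀⠀
⠿⠀⠀⠿⠿⠿⠿⠿⠀⠀⠀

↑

⠿⠀⠀⠀⠀⠀⠀⠀⠀⠀⠀
⠿⠀⠀⠀⠀⠀⠀⠀⠀⠀⠀
⠿⠀⠀⠀⠀⠀⠀⠀⠀⠀⠀
⠿⠀⠀⠿⠿⠂⠿⠿⠀⠀⠀
⠿⠀⠀⠂⠂⠛⠂⠂⠀⠀⠀
⠿⠀⠀⠂⠂⣾⠂⠂⠀⠀⠀
⠿⠀⠀⠂⠂⠂⠂⠂⠀⠀⠀
⠿⠀⠀⠂⠂⠂⠂⠂⠀⠀⠀
⠿⠀⠀⠂⠂⠂⠂⠂⠀⠀⠀
⠿⠀⠀⠂⠂⠂⠂⠂⠀⠀⠀
⠿⠀⠀⠿⠿⠿⠿⠿⠀⠀⠀

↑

⠿⠀⠀⠀⠀⠀⠀⠀⠀⠀⠀
⠿⠀⠀⠀⠀⠀⠀⠀⠀⠀⠀
⠿⠀⠀⠀⠀⠀⠀⠀⠀⠀⠀
⠿⠀⠀⠿⠿⠂⠿⠿⠀⠀⠀
⠿⠀⠀⠿⠿⠂⠿⠿⠀⠀⠀
⠿⠀⠀⠂⠂⣾⠂⠂⠀⠀⠀
⠿⠀⠀⠂⠂⠂⠂⠂⠀⠀⠀
⠿⠀⠀⠂⠂⠂⠂⠂⠀⠀⠀
⠿⠀⠀⠂⠂⠂⠂⠂⠀⠀⠀
⠿⠀⠀⠂⠂⠂⠂⠂⠀⠀⠀
⠿⠀⠀⠂⠂⠂⠂⠂⠀⠀⠀

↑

⠿⠀⠀⠀⠀⠀⠀⠀⠀⠀⠀
⠿⠀⠀⠀⠀⠀⠀⠀⠀⠀⠀
⠿⠀⠀⠀⠀⠀⠀⠀⠀⠀⠀
⠿⠀⠀⠿⠿⠂⠿⠿⠀⠀⠀
⠿⠀⠀⠿⠿⠂⠿⠿⠀⠀⠀
⠿⠀⠀⠿⠿⣾⠿⠿⠀⠀⠀
⠿⠀⠀⠂⠂⠛⠂⠂⠀⠀⠀
⠿⠀⠀⠂⠂⠂⠂⠂⠀⠀⠀
⠿⠀⠀⠂⠂⠂⠂⠂⠀⠀⠀
⠿⠀⠀⠂⠂⠂⠂⠂⠀⠀⠀
⠿⠀⠀⠂⠂⠂⠂⠂⠀⠀⠀

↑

⠿⠀⠀⠀⠀⠀⠀⠀⠀⠀⠀
⠿⠀⠀⠀⠀⠀⠀⠀⠀⠀⠀
⠿⠀⠀⠀⠀⠀⠀⠀⠀⠀⠀
⠿⠀⠀⠿⠿⠂⠿⠿⠀⠀⠀
⠿⠀⠀⠿⠿⠂⠿⠿⠀⠀⠀
⠿⠀⠀⠿⠿⣾⠿⠿⠀⠀⠀
⠿⠀⠀⠿⠿⠂⠿⠿⠀⠀⠀
⠿⠀⠀⠂⠂⠛⠂⠂⠀⠀⠀
⠿⠀⠀⠂⠂⠂⠂⠂⠀⠀⠀
⠿⠀⠀⠂⠂⠂⠂⠂⠀⠀⠀
⠿⠀⠀⠂⠂⠂⠂⠂⠀⠀⠀

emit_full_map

⠿⠿⠂⠿⠿
⠿⠿⠂⠿⠿
⠿⠿⣾⠿⠿
⠿⠿⠂⠿⠿
⠂⠂⠛⠂⠂
⠂⠂⠂⠂⠂
⠂⠂⠂⠂⠂
⠂⠂⠂⠂⠂
⠂⠂⠂⠂⠂
⠂⠂⠂⠂⠂
⠿⠿⠿⠿⠿
⠿⠿⠿⠿⠿

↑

⠿⠀⠀⠀⠀⠀⠀⠀⠀⠀⠀
⠿⠀⠀⠀⠀⠀⠀⠀⠀⠀⠀
⠿⠀⠀⠀⠀⠀⠀⠀⠀⠀⠀
⠿⠀⠀⠿⠿⠂⠿⠿⠀⠀⠀
⠿⠀⠀⠿⠿⠂⠿⠿⠀⠀⠀
⠿⠀⠀⠿⠿⣾⠿⠿⠀⠀⠀
⠿⠀⠀⠿⠿⠂⠿⠿⠀⠀⠀
⠿⠀⠀⠿⠿⠂⠿⠿⠀⠀⠀
⠿⠀⠀⠂⠂⠛⠂⠂⠀⠀⠀
⠿⠀⠀⠂⠂⠂⠂⠂⠀⠀⠀
⠿⠀⠀⠂⠂⠂⠂⠂⠀⠀⠀

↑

⠿⠀⠀⠀⠀⠀⠀⠀⠀⠀⠀
⠿⠀⠀⠀⠀⠀⠀⠀⠀⠀⠀
⠿⠀⠀⠀⠀⠀⠀⠀⠀⠀⠀
⠿⠀⠀⠿⠿⠂⠿⠿⠀⠀⠀
⠿⠀⠀⠿⠿⠂⠿⠿⠀⠀⠀
⠿⠀⠀⠿⠿⣾⠿⠿⠀⠀⠀
⠿⠀⠀⠿⠿⠂⠿⠿⠀⠀⠀
⠿⠀⠀⠿⠿⠂⠿⠿⠀⠀⠀
⠿⠀⠀⠿⠿⠂⠿⠿⠀⠀⠀
⠿⠀⠀⠂⠂⠛⠂⠂⠀⠀⠀
⠿⠀⠀⠂⠂⠂⠂⠂⠀⠀⠀

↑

⠿⠀⠀⠀⠀⠀⠀⠀⠀⠀⠀
⠿⠀⠀⠀⠀⠀⠀⠀⠀⠀⠀
⠿⠀⠀⠀⠀⠀⠀⠀⠀⠀⠀
⠿⠀⠀⠿⠿⠂⠿⠿⠀⠀⠀
⠿⠀⠀⠿⠿⠂⠿⠿⠀⠀⠀
⠿⠀⠀⠿⠿⣾⠿⠿⠀⠀⠀
⠿⠀⠀⠿⠿⠂⠿⠿⠀⠀⠀
⠿⠀⠀⠿⠿⠂⠿⠿⠀⠀⠀
⠿⠀⠀⠿⠿⠂⠿⠿⠀⠀⠀
⠿⠀⠀⠿⠿⠂⠿⠿⠀⠀⠀
⠿⠀⠀⠂⠂⠛⠂⠂⠀⠀⠀

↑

⠿⠀⠀⠀⠀⠀⠀⠀⠀⠀⠀
⠿⠀⠀⠀⠀⠀⠀⠀⠀⠀⠀
⠿⠀⠀⠀⠀⠀⠀⠀⠀⠀⠀
⠿⠀⠀⠿⠿⠂⠿⠿⠀⠀⠀
⠿⠀⠀⠿⠿⠂⠿⠿⠀⠀⠀
⠿⠀⠀⠿⠿⣾⠿⠿⠀⠀⠀
⠿⠀⠀⠿⠿⠂⠿⠿⠀⠀⠀
⠿⠀⠀⠿⠿⠂⠿⠿⠀⠀⠀
⠿⠀⠀⠿⠿⠂⠿⠿⠀⠀⠀
⠿⠀⠀⠿⠿⠂⠿⠿⠀⠀⠀
⠿⠀⠀⠿⠿⠂⠿⠿⠀⠀⠀

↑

⠿⠀⠀⠀⠀⠀⠀⠀⠀⠀⠀
⠿⠀⠀⠀⠀⠀⠀⠀⠀⠀⠀
⠿⠀⠀⠀⠀⠀⠀⠀⠀⠀⠀
⠿⠀⠀⠿⠿⠂⠿⠿⠀⠀⠀
⠿⠀⠀⠿⠿⠂⠿⠿⠀⠀⠀
⠿⠀⠀⠿⠿⣾⠿⠿⠀⠀⠀
⠿⠀⠀⠿⠿⠂⠿⠿⠀⠀⠀
⠿⠀⠀⠿⠿⠂⠿⠿⠀⠀⠀
⠿⠀⠀⠿⠿⠂⠿⠿⠀⠀⠀
⠿⠀⠀⠿⠿⠂⠿⠿⠀⠀⠀
⠿⠀⠀⠿⠿⠂⠿⠿⠀⠀⠀

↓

⠿⠀⠀⠀⠀⠀⠀⠀⠀⠀⠀
⠿⠀⠀⠀⠀⠀⠀⠀⠀⠀⠀
⠿⠀⠀⠿⠿⠂⠿⠿⠀⠀⠀
⠿⠀⠀⠿⠿⠂⠿⠿⠀⠀⠀
⠿⠀⠀⠿⠿⠂⠿⠿⠀⠀⠀
⠿⠀⠀⠿⠿⣾⠿⠿⠀⠀⠀
⠿⠀⠀⠿⠿⠂⠿⠿⠀⠀⠀
⠿⠀⠀⠿⠿⠂⠿⠿⠀⠀⠀
⠿⠀⠀⠿⠿⠂⠿⠿⠀⠀⠀
⠿⠀⠀⠿⠿⠂⠿⠿⠀⠀⠀
⠿⠀⠀⠿⠿⠂⠿⠿⠀⠀⠀


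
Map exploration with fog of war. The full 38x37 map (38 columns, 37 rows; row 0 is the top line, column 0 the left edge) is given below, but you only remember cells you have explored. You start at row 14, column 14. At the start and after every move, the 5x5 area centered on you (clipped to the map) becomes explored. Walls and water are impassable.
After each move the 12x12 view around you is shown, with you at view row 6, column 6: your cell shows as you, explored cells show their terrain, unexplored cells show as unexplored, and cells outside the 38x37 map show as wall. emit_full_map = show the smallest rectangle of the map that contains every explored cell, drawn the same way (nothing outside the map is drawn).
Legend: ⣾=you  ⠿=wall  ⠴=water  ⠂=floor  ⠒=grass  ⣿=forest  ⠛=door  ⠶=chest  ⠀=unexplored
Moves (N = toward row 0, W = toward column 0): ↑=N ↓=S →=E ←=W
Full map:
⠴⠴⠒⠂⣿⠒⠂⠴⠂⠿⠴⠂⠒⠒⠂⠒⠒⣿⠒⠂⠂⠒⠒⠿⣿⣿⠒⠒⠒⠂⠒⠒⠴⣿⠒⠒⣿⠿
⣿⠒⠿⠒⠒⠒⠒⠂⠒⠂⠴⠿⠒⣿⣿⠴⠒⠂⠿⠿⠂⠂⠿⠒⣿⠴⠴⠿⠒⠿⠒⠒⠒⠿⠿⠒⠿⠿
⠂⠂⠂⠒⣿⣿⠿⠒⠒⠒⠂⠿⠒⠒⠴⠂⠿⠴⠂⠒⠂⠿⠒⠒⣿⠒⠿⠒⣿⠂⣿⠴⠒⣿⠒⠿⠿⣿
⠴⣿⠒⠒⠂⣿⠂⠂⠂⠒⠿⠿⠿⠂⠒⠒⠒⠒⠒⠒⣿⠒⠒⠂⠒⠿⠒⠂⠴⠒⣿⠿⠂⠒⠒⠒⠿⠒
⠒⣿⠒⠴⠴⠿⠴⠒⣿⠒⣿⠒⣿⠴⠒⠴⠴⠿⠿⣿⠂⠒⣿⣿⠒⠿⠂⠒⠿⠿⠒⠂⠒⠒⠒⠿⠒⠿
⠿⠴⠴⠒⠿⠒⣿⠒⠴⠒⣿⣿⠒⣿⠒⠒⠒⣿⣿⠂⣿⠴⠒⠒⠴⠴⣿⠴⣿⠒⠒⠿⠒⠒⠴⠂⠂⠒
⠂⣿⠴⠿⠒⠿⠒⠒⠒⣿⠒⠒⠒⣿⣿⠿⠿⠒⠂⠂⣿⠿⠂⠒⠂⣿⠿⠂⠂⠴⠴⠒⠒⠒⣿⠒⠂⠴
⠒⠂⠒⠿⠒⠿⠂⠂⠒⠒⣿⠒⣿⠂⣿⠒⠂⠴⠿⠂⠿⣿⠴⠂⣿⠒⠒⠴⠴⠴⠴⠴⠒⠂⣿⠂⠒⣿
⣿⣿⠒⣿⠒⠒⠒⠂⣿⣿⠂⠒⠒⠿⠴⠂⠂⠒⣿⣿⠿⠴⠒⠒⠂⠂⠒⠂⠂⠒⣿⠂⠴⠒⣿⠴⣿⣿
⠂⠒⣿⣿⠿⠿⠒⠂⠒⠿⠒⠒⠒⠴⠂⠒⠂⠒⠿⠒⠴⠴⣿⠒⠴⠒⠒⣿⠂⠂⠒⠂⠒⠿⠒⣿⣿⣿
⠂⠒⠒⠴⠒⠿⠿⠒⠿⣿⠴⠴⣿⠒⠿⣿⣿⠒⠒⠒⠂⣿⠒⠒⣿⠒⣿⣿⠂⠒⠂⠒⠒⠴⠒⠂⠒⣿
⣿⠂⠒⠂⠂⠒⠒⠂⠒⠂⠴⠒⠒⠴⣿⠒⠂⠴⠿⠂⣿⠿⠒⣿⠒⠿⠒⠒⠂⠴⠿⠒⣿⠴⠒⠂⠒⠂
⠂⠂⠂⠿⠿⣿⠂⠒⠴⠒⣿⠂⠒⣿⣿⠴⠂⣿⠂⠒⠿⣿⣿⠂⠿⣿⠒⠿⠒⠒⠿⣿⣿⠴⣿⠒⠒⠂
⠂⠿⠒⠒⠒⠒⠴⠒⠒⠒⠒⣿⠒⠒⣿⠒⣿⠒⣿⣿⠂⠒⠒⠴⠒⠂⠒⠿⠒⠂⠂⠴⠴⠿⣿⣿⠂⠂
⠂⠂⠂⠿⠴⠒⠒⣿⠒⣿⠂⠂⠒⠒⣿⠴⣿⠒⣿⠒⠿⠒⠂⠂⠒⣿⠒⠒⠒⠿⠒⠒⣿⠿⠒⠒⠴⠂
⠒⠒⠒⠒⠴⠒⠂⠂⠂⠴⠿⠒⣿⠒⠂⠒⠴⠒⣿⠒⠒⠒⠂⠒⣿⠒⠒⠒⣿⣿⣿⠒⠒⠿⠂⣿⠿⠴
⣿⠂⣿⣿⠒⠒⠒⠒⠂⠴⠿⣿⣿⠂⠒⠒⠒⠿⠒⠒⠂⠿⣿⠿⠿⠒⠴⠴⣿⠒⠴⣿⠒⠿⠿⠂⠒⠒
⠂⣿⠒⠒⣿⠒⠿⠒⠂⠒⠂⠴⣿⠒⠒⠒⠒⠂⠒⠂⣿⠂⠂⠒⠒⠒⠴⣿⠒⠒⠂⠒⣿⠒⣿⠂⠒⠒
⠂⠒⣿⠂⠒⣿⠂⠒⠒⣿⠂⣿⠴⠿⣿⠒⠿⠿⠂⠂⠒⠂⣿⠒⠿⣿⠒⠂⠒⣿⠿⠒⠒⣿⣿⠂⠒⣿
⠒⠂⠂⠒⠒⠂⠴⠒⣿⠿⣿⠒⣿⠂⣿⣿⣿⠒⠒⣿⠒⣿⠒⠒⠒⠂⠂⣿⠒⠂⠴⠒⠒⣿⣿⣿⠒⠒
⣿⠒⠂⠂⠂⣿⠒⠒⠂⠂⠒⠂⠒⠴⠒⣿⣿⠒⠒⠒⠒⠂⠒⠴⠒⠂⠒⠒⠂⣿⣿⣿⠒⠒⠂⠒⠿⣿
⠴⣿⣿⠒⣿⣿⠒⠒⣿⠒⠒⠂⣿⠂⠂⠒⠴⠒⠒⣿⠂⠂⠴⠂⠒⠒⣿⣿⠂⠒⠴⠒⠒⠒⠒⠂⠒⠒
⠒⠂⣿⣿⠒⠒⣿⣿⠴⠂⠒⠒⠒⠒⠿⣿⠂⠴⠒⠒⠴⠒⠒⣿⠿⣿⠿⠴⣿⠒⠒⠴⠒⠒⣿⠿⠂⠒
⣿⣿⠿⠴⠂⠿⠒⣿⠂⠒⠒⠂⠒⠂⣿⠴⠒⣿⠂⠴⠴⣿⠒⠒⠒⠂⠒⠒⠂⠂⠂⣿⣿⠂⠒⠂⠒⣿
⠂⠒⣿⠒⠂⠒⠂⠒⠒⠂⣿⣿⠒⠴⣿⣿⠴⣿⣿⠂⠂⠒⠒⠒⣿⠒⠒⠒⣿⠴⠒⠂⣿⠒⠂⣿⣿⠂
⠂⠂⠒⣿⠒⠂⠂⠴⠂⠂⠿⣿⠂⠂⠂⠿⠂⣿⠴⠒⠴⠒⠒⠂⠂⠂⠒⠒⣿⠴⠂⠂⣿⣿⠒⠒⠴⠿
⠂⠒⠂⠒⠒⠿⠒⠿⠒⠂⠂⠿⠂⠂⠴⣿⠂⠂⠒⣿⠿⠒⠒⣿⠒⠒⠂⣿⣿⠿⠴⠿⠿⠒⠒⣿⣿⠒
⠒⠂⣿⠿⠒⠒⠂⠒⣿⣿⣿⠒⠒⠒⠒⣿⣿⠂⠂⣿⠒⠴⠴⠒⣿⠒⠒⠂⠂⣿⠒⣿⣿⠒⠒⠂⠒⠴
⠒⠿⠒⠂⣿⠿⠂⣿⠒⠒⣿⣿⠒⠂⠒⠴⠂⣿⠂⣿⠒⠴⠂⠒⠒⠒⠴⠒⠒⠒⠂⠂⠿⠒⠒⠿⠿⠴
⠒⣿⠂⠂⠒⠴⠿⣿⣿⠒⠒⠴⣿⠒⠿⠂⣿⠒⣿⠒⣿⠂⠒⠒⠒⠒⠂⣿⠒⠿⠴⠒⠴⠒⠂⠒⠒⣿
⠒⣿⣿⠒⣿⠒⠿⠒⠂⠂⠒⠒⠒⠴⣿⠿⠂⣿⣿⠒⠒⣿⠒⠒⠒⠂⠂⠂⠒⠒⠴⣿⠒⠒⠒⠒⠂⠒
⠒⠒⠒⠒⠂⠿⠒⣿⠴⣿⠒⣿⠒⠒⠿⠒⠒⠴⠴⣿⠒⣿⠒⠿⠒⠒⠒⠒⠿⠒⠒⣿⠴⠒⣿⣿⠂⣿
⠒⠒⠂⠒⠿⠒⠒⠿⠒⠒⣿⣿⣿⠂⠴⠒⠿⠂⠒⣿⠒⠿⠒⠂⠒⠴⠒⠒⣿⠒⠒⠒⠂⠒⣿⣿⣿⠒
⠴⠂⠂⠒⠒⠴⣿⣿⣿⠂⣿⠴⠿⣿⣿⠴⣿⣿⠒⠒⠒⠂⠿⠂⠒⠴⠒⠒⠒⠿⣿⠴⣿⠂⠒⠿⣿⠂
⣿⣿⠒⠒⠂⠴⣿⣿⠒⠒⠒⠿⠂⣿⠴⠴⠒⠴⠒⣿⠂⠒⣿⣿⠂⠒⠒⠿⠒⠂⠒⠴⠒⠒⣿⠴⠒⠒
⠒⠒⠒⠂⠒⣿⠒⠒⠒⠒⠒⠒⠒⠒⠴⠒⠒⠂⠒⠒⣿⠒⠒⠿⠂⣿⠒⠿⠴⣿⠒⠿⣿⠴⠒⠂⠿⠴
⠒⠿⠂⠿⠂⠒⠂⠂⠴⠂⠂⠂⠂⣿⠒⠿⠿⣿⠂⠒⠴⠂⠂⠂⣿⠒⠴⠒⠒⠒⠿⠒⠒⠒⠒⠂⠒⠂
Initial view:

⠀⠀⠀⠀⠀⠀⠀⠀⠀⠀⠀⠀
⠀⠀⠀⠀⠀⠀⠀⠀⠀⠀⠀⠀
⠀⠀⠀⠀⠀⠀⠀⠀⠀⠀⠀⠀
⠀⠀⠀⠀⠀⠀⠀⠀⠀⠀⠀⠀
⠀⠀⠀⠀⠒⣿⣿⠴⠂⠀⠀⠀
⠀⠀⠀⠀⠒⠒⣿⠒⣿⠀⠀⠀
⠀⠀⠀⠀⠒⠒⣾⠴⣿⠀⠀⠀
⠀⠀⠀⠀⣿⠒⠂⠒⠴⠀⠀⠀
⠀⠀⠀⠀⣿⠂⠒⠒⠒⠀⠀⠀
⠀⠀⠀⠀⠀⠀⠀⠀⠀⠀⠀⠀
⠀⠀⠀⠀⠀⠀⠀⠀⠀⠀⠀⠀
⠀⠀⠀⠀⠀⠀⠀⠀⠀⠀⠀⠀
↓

⠀⠀⠀⠀⠀⠀⠀⠀⠀⠀⠀⠀
⠀⠀⠀⠀⠀⠀⠀⠀⠀⠀⠀⠀
⠀⠀⠀⠀⠀⠀⠀⠀⠀⠀⠀⠀
⠀⠀⠀⠀⠒⣿⣿⠴⠂⠀⠀⠀
⠀⠀⠀⠀⠒⠒⣿⠒⣿⠀⠀⠀
⠀⠀⠀⠀⠒⠒⣿⠴⣿⠀⠀⠀
⠀⠀⠀⠀⣿⠒⣾⠒⠴⠀⠀⠀
⠀⠀⠀⠀⣿⠂⠒⠒⠒⠀⠀⠀
⠀⠀⠀⠀⣿⠒⠒⠒⠒⠀⠀⠀
⠀⠀⠀⠀⠀⠀⠀⠀⠀⠀⠀⠀
⠀⠀⠀⠀⠀⠀⠀⠀⠀⠀⠀⠀
⠀⠀⠀⠀⠀⠀⠀⠀⠀⠀⠀⠀

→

⠀⠀⠀⠀⠀⠀⠀⠀⠀⠀⠀⠀
⠀⠀⠀⠀⠀⠀⠀⠀⠀⠀⠀⠀
⠀⠀⠀⠀⠀⠀⠀⠀⠀⠀⠀⠀
⠀⠀⠀⠒⣿⣿⠴⠂⠀⠀⠀⠀
⠀⠀⠀⠒⠒⣿⠒⣿⠒⠀⠀⠀
⠀⠀⠀⠒⠒⣿⠴⣿⠒⠀⠀⠀
⠀⠀⠀⣿⠒⠂⣾⠴⠒⠀⠀⠀
⠀⠀⠀⣿⠂⠒⠒⠒⠿⠀⠀⠀
⠀⠀⠀⣿⠒⠒⠒⠒⠂⠀⠀⠀
⠀⠀⠀⠀⠀⠀⠀⠀⠀⠀⠀⠀
⠀⠀⠀⠀⠀⠀⠀⠀⠀⠀⠀⠀
⠀⠀⠀⠀⠀⠀⠀⠀⠀⠀⠀⠀

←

⠀⠀⠀⠀⠀⠀⠀⠀⠀⠀⠀⠀
⠀⠀⠀⠀⠀⠀⠀⠀⠀⠀⠀⠀
⠀⠀⠀⠀⠀⠀⠀⠀⠀⠀⠀⠀
⠀⠀⠀⠀⠒⣿⣿⠴⠂⠀⠀⠀
⠀⠀⠀⠀⠒⠒⣿⠒⣿⠒⠀⠀
⠀⠀⠀⠀⠒⠒⣿⠴⣿⠒⠀⠀
⠀⠀⠀⠀⣿⠒⣾⠒⠴⠒⠀⠀
⠀⠀⠀⠀⣿⠂⠒⠒⠒⠿⠀⠀
⠀⠀⠀⠀⣿⠒⠒⠒⠒⠂⠀⠀
⠀⠀⠀⠀⠀⠀⠀⠀⠀⠀⠀⠀
⠀⠀⠀⠀⠀⠀⠀⠀⠀⠀⠀⠀
⠀⠀⠀⠀⠀⠀⠀⠀⠀⠀⠀⠀

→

⠀⠀⠀⠀⠀⠀⠀⠀⠀⠀⠀⠀
⠀⠀⠀⠀⠀⠀⠀⠀⠀⠀⠀⠀
⠀⠀⠀⠀⠀⠀⠀⠀⠀⠀⠀⠀
⠀⠀⠀⠒⣿⣿⠴⠂⠀⠀⠀⠀
⠀⠀⠀⠒⠒⣿⠒⣿⠒⠀⠀⠀
⠀⠀⠀⠒⠒⣿⠴⣿⠒⠀⠀⠀
⠀⠀⠀⣿⠒⠂⣾⠴⠒⠀⠀⠀
⠀⠀⠀⣿⠂⠒⠒⠒⠿⠀⠀⠀
⠀⠀⠀⣿⠒⠒⠒⠒⠂⠀⠀⠀
⠀⠀⠀⠀⠀⠀⠀⠀⠀⠀⠀⠀
⠀⠀⠀⠀⠀⠀⠀⠀⠀⠀⠀⠀
⠀⠀⠀⠀⠀⠀⠀⠀⠀⠀⠀⠀

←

⠀⠀⠀⠀⠀⠀⠀⠀⠀⠀⠀⠀
⠀⠀⠀⠀⠀⠀⠀⠀⠀⠀⠀⠀
⠀⠀⠀⠀⠀⠀⠀⠀⠀⠀⠀⠀
⠀⠀⠀⠀⠒⣿⣿⠴⠂⠀⠀⠀
⠀⠀⠀⠀⠒⠒⣿⠒⣿⠒⠀⠀
⠀⠀⠀⠀⠒⠒⣿⠴⣿⠒⠀⠀
⠀⠀⠀⠀⣿⠒⣾⠒⠴⠒⠀⠀
⠀⠀⠀⠀⣿⠂⠒⠒⠒⠿⠀⠀
⠀⠀⠀⠀⣿⠒⠒⠒⠒⠂⠀⠀
⠀⠀⠀⠀⠀⠀⠀⠀⠀⠀⠀⠀
⠀⠀⠀⠀⠀⠀⠀⠀⠀⠀⠀⠀
⠀⠀⠀⠀⠀⠀⠀⠀⠀⠀⠀⠀


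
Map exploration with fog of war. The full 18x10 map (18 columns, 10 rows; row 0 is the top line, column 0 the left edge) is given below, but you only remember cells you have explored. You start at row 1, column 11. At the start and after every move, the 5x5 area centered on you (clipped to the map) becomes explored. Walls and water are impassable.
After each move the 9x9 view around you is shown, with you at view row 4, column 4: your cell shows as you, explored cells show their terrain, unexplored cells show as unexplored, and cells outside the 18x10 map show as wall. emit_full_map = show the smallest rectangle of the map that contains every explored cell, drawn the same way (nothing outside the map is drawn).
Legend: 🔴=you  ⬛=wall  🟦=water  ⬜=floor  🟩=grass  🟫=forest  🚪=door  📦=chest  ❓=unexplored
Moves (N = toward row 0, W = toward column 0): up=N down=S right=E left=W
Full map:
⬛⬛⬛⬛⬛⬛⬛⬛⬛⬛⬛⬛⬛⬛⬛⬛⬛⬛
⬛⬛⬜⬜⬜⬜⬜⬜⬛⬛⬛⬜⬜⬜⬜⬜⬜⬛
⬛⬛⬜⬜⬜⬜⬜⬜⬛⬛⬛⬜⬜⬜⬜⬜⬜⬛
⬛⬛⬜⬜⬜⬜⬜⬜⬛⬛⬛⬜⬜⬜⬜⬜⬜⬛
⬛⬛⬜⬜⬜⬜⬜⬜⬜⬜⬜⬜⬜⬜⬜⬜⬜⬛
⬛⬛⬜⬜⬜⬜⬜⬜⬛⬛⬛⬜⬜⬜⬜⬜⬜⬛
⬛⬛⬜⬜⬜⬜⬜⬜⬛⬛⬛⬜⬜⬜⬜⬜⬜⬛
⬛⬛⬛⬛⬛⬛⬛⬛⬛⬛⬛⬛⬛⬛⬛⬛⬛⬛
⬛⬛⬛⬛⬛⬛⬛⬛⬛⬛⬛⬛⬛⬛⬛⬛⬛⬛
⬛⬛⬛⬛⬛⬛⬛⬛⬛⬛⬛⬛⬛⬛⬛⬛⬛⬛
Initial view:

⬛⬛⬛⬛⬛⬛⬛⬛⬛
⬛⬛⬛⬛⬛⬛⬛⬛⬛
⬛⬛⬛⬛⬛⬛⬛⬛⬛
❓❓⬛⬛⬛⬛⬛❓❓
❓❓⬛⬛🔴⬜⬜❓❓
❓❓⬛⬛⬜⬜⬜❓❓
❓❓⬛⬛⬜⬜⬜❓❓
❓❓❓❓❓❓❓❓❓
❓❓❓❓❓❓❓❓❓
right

⬛⬛⬛⬛⬛⬛⬛⬛⬛
⬛⬛⬛⬛⬛⬛⬛⬛⬛
⬛⬛⬛⬛⬛⬛⬛⬛⬛
❓⬛⬛⬛⬛⬛⬛❓❓
❓⬛⬛⬜🔴⬜⬜❓❓
❓⬛⬛⬜⬜⬜⬜❓❓
❓⬛⬛⬜⬜⬜⬜❓❓
❓❓❓❓❓❓❓❓❓
❓❓❓❓❓❓❓❓❓

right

⬛⬛⬛⬛⬛⬛⬛⬛⬛
⬛⬛⬛⬛⬛⬛⬛⬛⬛
⬛⬛⬛⬛⬛⬛⬛⬛⬛
⬛⬛⬛⬛⬛⬛⬛❓❓
⬛⬛⬜⬜🔴⬜⬜❓❓
⬛⬛⬜⬜⬜⬜⬜❓❓
⬛⬛⬜⬜⬜⬜⬜❓❓
❓❓❓❓❓❓❓❓❓
❓❓❓❓❓❓❓❓❓

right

⬛⬛⬛⬛⬛⬛⬛⬛⬛
⬛⬛⬛⬛⬛⬛⬛⬛⬛
⬛⬛⬛⬛⬛⬛⬛⬛⬛
⬛⬛⬛⬛⬛⬛⬛❓⬛
⬛⬜⬜⬜🔴⬜⬜❓⬛
⬛⬜⬜⬜⬜⬜⬜❓⬛
⬛⬜⬜⬜⬜⬜⬜❓⬛
❓❓❓❓❓❓❓❓⬛
❓❓❓❓❓❓❓❓⬛

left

⬛⬛⬛⬛⬛⬛⬛⬛⬛
⬛⬛⬛⬛⬛⬛⬛⬛⬛
⬛⬛⬛⬛⬛⬛⬛⬛⬛
⬛⬛⬛⬛⬛⬛⬛⬛❓
⬛⬛⬜⬜🔴⬜⬜⬜❓
⬛⬛⬜⬜⬜⬜⬜⬜❓
⬛⬛⬜⬜⬜⬜⬜⬜❓
❓❓❓❓❓❓❓❓❓
❓❓❓❓❓❓❓❓❓

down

⬛⬛⬛⬛⬛⬛⬛⬛⬛
⬛⬛⬛⬛⬛⬛⬛⬛⬛
⬛⬛⬛⬛⬛⬛⬛⬛❓
⬛⬛⬜⬜⬜⬜⬜⬜❓
⬛⬛⬜⬜🔴⬜⬜⬜❓
⬛⬛⬜⬜⬜⬜⬜⬜❓
❓❓⬜⬜⬜⬜⬜❓❓
❓❓❓❓❓❓❓❓❓
❓❓❓❓❓❓❓❓❓

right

⬛⬛⬛⬛⬛⬛⬛⬛⬛
⬛⬛⬛⬛⬛⬛⬛⬛⬛
⬛⬛⬛⬛⬛⬛⬛❓⬛
⬛⬜⬜⬜⬜⬜⬜❓⬛
⬛⬜⬜⬜🔴⬜⬜❓⬛
⬛⬜⬜⬜⬜⬜⬜❓⬛
❓⬜⬜⬜⬜⬜⬜❓⬛
❓❓❓❓❓❓❓❓⬛
❓❓❓❓❓❓❓❓⬛

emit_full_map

⬛⬛⬛⬛⬛⬛⬛⬛
⬛⬛⬜⬜⬜⬜⬜⬜
⬛⬛⬜⬜⬜🔴⬜⬜
⬛⬛⬜⬜⬜⬜⬜⬜
❓❓⬜⬜⬜⬜⬜⬜

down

⬛⬛⬛⬛⬛⬛⬛⬛⬛
⬛⬛⬛⬛⬛⬛⬛❓⬛
⬛⬜⬜⬜⬜⬜⬜❓⬛
⬛⬜⬜⬜⬜⬜⬜❓⬛
⬛⬜⬜⬜🔴⬜⬜❓⬛
❓⬜⬜⬜⬜⬜⬜❓⬛
❓❓⬜⬜⬜⬜⬜❓⬛
❓❓❓❓❓❓❓❓⬛
❓❓❓❓❓❓❓❓⬛

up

⬛⬛⬛⬛⬛⬛⬛⬛⬛
⬛⬛⬛⬛⬛⬛⬛⬛⬛
⬛⬛⬛⬛⬛⬛⬛❓⬛
⬛⬜⬜⬜⬜⬜⬜❓⬛
⬛⬜⬜⬜🔴⬜⬜❓⬛
⬛⬜⬜⬜⬜⬜⬜❓⬛
❓⬜⬜⬜⬜⬜⬜❓⬛
❓❓⬜⬜⬜⬜⬜❓⬛
❓❓❓❓❓❓❓❓⬛

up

⬛⬛⬛⬛⬛⬛⬛⬛⬛
⬛⬛⬛⬛⬛⬛⬛⬛⬛
⬛⬛⬛⬛⬛⬛⬛⬛⬛
⬛⬛⬛⬛⬛⬛⬛❓⬛
⬛⬜⬜⬜🔴⬜⬜❓⬛
⬛⬜⬜⬜⬜⬜⬜❓⬛
⬛⬜⬜⬜⬜⬜⬜❓⬛
❓⬜⬜⬜⬜⬜⬜❓⬛
❓❓⬜⬜⬜⬜⬜❓⬛

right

⬛⬛⬛⬛⬛⬛⬛⬛⬛
⬛⬛⬛⬛⬛⬛⬛⬛⬛
⬛⬛⬛⬛⬛⬛⬛⬛⬛
⬛⬛⬛⬛⬛⬛⬛⬛⬛
⬜⬜⬜⬜🔴⬜⬛⬛⬛
⬜⬜⬜⬜⬜⬜⬛⬛⬛
⬜⬜⬜⬜⬜⬜⬛⬛⬛
⬜⬜⬜⬜⬜⬜❓⬛⬛
❓⬜⬜⬜⬜⬜❓⬛⬛

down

⬛⬛⬛⬛⬛⬛⬛⬛⬛
⬛⬛⬛⬛⬛⬛⬛⬛⬛
⬛⬛⬛⬛⬛⬛⬛⬛⬛
⬜⬜⬜⬜⬜⬜⬛⬛⬛
⬜⬜⬜⬜🔴⬜⬛⬛⬛
⬜⬜⬜⬜⬜⬜⬛⬛⬛
⬜⬜⬜⬜⬜⬜⬛⬛⬛
❓⬜⬜⬜⬜⬜❓⬛⬛
❓❓❓❓❓❓❓⬛⬛

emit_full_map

⬛⬛⬛⬛⬛⬛⬛⬛⬛
⬛⬛⬜⬜⬜⬜⬜⬜⬛
⬛⬛⬜⬜⬜⬜🔴⬜⬛
⬛⬛⬜⬜⬜⬜⬜⬜⬛
❓❓⬜⬜⬜⬜⬜⬜⬛
❓❓❓⬜⬜⬜⬜⬜❓


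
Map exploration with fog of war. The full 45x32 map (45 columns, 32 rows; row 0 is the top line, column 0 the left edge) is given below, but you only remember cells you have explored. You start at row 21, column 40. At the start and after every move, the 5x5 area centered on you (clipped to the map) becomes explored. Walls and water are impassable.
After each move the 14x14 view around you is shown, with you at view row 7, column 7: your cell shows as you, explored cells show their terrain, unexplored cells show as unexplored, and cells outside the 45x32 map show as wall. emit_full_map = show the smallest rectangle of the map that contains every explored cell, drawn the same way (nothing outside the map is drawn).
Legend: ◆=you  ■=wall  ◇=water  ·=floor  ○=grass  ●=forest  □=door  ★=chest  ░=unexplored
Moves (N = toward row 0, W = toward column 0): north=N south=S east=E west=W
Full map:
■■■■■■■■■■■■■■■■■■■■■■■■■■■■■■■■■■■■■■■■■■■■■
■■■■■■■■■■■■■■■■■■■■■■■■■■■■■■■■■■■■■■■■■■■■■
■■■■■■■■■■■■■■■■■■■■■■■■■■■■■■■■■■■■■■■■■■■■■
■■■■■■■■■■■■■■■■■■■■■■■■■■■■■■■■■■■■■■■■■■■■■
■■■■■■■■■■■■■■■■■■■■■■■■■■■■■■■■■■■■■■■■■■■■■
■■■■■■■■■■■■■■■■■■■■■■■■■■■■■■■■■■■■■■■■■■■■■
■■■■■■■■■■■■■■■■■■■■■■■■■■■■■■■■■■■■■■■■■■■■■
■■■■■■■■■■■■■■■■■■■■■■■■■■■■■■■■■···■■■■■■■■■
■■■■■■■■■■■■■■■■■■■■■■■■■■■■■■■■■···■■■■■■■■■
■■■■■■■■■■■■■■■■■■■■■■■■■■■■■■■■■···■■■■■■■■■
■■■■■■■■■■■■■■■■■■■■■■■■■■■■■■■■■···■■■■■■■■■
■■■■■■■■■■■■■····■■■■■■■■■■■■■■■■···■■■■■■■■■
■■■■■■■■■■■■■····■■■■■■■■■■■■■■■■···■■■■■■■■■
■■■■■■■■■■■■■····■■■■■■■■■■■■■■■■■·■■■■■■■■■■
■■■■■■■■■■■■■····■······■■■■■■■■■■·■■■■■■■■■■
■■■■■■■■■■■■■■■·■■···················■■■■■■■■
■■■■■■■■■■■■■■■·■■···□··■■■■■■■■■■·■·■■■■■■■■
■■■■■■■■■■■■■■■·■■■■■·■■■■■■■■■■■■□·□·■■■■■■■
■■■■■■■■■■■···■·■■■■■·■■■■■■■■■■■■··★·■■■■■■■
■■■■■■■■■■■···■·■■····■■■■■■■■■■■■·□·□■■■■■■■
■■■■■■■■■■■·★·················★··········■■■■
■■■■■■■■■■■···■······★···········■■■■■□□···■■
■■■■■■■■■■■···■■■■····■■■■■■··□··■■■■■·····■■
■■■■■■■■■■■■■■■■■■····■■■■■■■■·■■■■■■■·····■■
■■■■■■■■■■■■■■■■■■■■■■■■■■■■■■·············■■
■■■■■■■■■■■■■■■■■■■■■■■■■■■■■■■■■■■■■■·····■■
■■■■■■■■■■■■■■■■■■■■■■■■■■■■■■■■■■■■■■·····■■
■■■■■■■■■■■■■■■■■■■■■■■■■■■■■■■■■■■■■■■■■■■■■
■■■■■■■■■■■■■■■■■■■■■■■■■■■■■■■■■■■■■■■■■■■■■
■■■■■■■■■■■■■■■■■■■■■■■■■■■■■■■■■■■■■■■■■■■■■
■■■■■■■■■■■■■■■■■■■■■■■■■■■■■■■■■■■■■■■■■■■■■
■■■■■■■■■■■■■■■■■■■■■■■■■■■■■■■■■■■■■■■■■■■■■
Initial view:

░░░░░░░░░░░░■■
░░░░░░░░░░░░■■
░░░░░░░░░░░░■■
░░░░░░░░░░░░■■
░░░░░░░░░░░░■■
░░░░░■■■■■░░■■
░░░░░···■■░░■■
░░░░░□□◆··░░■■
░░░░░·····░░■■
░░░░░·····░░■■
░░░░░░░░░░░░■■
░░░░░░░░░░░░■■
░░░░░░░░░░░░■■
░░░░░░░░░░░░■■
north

░░░░░░░░░░░░■■
░░░░░░░░░░░░■■
░░░░░░░░░░░░■■
░░░░░░░░░░░░■■
░░░░░░░░░░░░■■
░░░░░■■■■■░░■■
░░░░░■■■■■░░■■
░░░░░··◆■■░░■■
░░░░░□□···░░■■
░░░░░·····░░■■
░░░░░·····░░■■
░░░░░░░░░░░░■■
░░░░░░░░░░░░■■
░░░░░░░░░░░░■■

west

░░░░░░░░░░░░░■
░░░░░░░░░░░░░■
░░░░░░░░░░░░░■
░░░░░░░░░░░░░■
░░░░░░░░░░░░░■
░░░░░·■■■■■░░■
░░░░░□■■■■■░░■
░░░░░··◆·■■░░■
░░░░░■□□···░░■
░░░░░■·····░░■
░░░░░░·····░░■
░░░░░░░░░░░░░■
░░░░░░░░░░░░░■
░░░░░░░░░░░░░■

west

░░░░░░░░░░░░░░
░░░░░░░░░░░░░░
░░░░░░░░░░░░░░
░░░░░░░░░░░░░░
░░░░░░░░░░░░░░
░░░░░★·■■■■■░░
░░░░░·□■■■■■░░
░░░░░··◆··■■░░
░░░░░■■□□···░░
░░░░░■■·····░░
░░░░░░░·····░░
░░░░░░░░░░░░░░
░░░░░░░░░░░░░░
░░░░░░░░░░░░░░

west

░░░░░░░░░░░░░░
░░░░░░░░░░░░░░
░░░░░░░░░░░░░░
░░░░░░░░░░░░░░
░░░░░░░░░░░░░░
░░░░░·★·■■■■■░
░░░░░□·□■■■■■░
░░░░░··◆···■■░
░░░░░■■■□□···░
░░░░░■■■·····░
░░░░░░░░·····░
░░░░░░░░░░░░░░
░░░░░░░░░░░░░░
░░░░░░░░░░░░░░

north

░░░░░░░░░░░░░░
░░░░░░░░░░░░░░
░░░░░░░░░░░░░░
░░░░░░░░░░░░░░
░░░░░░░░░░░░░░
░░░░░·□·■■░░░░
░░░░░·★·■■■■■░
░░░░░□·◆■■■■■░
░░░░░······■■░
░░░░░■■■□□···░
░░░░░■■■·····░
░░░░░░░░·····░
░░░░░░░░░░░░░░
░░░░░░░░░░░░░░

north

░░░░░░░░░░░░░░
░░░░░░░░░░░░░░
░░░░░░░░░░░░░░
░░░░░░░░░░░░░░
░░░░░░░░░░░░░░
░░░░░■·■■■░░░░
░░░░░·□·■■░░░░
░░░░░·★◆■■■■■░
░░░░░□·□■■■■■░
░░░░░······■■░
░░░░░■■■□□···░
░░░░░■■■·····░
░░░░░░░░·····░
░░░░░░░░░░░░░░

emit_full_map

■·■■■░░░
·□·■■░░░
·★◆■■■■■
□·□■■■■■
······■■
■■■□□···
■■■·····
░░░·····

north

░░░░░░░░░░░░░░
░░░░░░░░░░░░░░
░░░░░░░░░░░░░░
░░░░░░░░░░░░░░
░░░░░░░░░░░░░░
░░░░░··■■■░░░░
░░░░░■·■■■░░░░
░░░░░·□◆■■░░░░
░░░░░·★·■■■■■░
░░░░░□·□■■■■■░
░░░░░······■■░
░░░░░■■■□□···░
░░░░░■■■·····░
░░░░░░░░·····░

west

░░░░░░░░░░░░░░
░░░░░░░░░░░░░░
░░░░░░░░░░░░░░
░░░░░░░░░░░░░░
░░░░░░░░░░░░░░
░░░░░···■■■░░░
░░░░░·■·■■■░░░
░░░░░□·◆·■■░░░
░░░░░··★·■■■■■
░░░░░·□·□■■■■■
░░░░░░······■■
░░░░░░■■■□□···
░░░░░░■■■·····
░░░░░░░░░·····

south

░░░░░░░░░░░░░░
░░░░░░░░░░░░░░
░░░░░░░░░░░░░░
░░░░░░░░░░░░░░
░░░░░···■■■░░░
░░░░░·■·■■■░░░
░░░░░□·□·■■░░░
░░░░░··◆·■■■■■
░░░░░·□·□■■■■■
░░░░░·······■■
░░░░░░■■■□□···
░░░░░░■■■·····
░░░░░░░░░·····
░░░░░░░░░░░░░░

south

░░░░░░░░░░░░░░
░░░░░░░░░░░░░░
░░░░░░░░░░░░░░
░░░░░···■■■░░░
░░░░░·■·■■■░░░
░░░░░□·□·■■░░░
░░░░░··★·■■■■■
░░░░░·□◆□■■■■■
░░░░░·······■■
░░░░░■■■■□□···
░░░░░░■■■·····
░░░░░░░░░·····
░░░░░░░░░░░░░░
░░░░░░░░░░░░░░

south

░░░░░░░░░░░░░░
░░░░░░░░░░░░░░
░░░░░···■■■░░░
░░░░░·■·■■■░░░
░░░░░□·□·■■░░░
░░░░░··★·■■■■■
░░░░░·□·□■■■■■
░░░░░··◆····■■
░░░░░■■■■□□···
░░░░░■■■■·····
░░░░░░░░░·····
░░░░░░░░░░░░░░
░░░░░░░░░░░░░░
░░░░░░░░░░░░░░

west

░░░░░░░░░░░░░░
░░░░░░░░░░░░░░
░░░░░░···■■■░░
░░░░░░·■·■■■░░
░░░░░░□·□·■■░░
░░░░░■··★·■■■■
░░░░░■·□·□■■■■
░░░░░··◆·····■
░░░░░■■■■■□□··
░░░░░■■■■■····
░░░░░░░░░░····
░░░░░░░░░░░░░░
░░░░░░░░░░░░░░
░░░░░░░░░░░░░░

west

░░░░░░░░░░░░░░
░░░░░░░░░░░░░░
░░░░░░░···■■■░
░░░░░░░·■·■■■░
░░░░░░░□·□·■■░
░░░░░■■··★·■■■
░░░░░■■·□·□■■■
░░░░░··◆······
░░░░░·■■■■■□□·
░░░░░·■■■■■···
░░░░░░░░░░░···
░░░░░░░░░░░░░░
░░░░░░░░░░░░░░
░░░░░░░░░░░░░░

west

░░░░░░░░░░░░░░
░░░░░░░░░░░░░░
░░░░░░░░···■■■
░░░░░░░░·■·■■■
░░░░░░░░□·□·■■
░░░░░■■■··★·■■
░░░░░■■■·□·□■■
░░░░░··◆······
░░░░░··■■■■■□□
░░░░░··■■■■■··
░░░░░░░░░░░░··
░░░░░░░░░░░░░░
░░░░░░░░░░░░░░
░░░░░░░░░░░░░░

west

░░░░░░░░░░░░░░
░░░░░░░░░░░░░░
░░░░░░░░░···■■
░░░░░░░░░·■·■■
░░░░░░░░░□·□·■
░░░░░■■■■··★·■
░░░░░■■■■·□·□■
░░░░░★·◆······
░░░░░···■■■■■□
░░░░░□··■■■■■·
░░░░░░░░░░░░░·
░░░░░░░░░░░░░░
░░░░░░░░░░░░░░
░░░░░░░░░░░░░░

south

░░░░░░░░░░░░░░
░░░░░░░░░···■■
░░░░░░░░░·■·■■
░░░░░░░░░□·□·■
░░░░░■■■■··★·■
░░░░░■■■■·□·□■
░░░░░★········
░░░░░··◆■■■■■□
░░░░░□··■■■■■·
░░░░░·■■■■░░░·
░░░░░░░░░░░░░░
░░░░░░░░░░░░░░
░░░░░░░░░░░░░░
░░░░░░░░░░░░░░

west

░░░░░░░░░░░░░░
░░░░░░░░░░···■
░░░░░░░░░░·■·■
░░░░░░░░░░□·□·
░░░░░░■■■■··★·
░░░░░■■■■■·□·□
░░░░░·★·······
░░░░░··◆·■■■■■
░░░░░·□··■■■■■
░░░░░■·■■■■░░░
░░░░░░░░░░░░░░
░░░░░░░░░░░░░░
░░░░░░░░░░░░░░
░░░░░░░░░░░░░░

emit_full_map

░░░░░···■■■░░░
░░░░░·■·■■■░░░
░░░░░□·□·■■░░░
░■■■■··★·■■■■■
■■■■■·□·□■■■■■
·★··········■■
··◆·■■■■■□□···
·□··■■■■■·····
■·■■■■░░░·····
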